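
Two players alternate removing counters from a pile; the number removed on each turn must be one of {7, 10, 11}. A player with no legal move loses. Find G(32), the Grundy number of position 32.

2

n :  0  1  2  3  4  5  6  7  8  9 10 11 12 13 14 15 16 17 18 19 20 21 22 23 24 25 26 27 28 29 30 31 32
G :  0  0  0  0  0  0  0  1  1  1  1  1  1  1  2  2  2  2  0  0  0  0  0  0  0  1  1  1  1  1  1  1  2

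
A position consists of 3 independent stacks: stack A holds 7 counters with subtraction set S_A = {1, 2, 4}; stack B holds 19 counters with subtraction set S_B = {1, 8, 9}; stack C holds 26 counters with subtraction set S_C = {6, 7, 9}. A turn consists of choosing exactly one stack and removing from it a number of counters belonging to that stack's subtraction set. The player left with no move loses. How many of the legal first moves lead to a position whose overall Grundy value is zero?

Stack A, S = {1, 2, 4}:
G(0) = 0
G(1) = mex{0} = 1
G(2) = mex{1,0} = 2
G(3) = mex{2,1} = 0
G(4) = mex{0,2,0} = 1
G(5) = mex{1,0,1} = 2
G(6) = mex{2,1,2} = 0
G(7) = mex{0,2,0} = 1
G_A(7) = 1.
Stack B, S = {1, 8, 9}:
G(0) = 0
G(1) = mex{0} = 1
G(2) = mex{1} = 0
G(3) = mex{0} = 1
G(4) = mex{1} = 0
G(5) = mex{0} = 1
G(6) = mex{1} = 0
G(7) = mex{0} = 1
G(8) = mex{1,0} = 2
G(9) = mex{2,1,0} = 3
G(10) = mex{3,0,1} = 2
G(11) = mex{2,1,0} = 3
G(12) = mex{3,0,1} = 2
G(13) = mex{2,1,0} = 3
G(14) = mex{3,0,1} = 2
G(15) = mex{2,1,0} = 3
G(16) = mex{3,2,1} = 0
G(17) = mex{0,3,2} = 1
G(18) = mex{1,2,3} = 0
G(19) = mex{0,3,2} = 1
G_B(19) = 1.
Stack C, S = {6, 7, 9}:
n :  0  1  2  3  4  5  6  7  8  9 10 11 12 13 14 15 16 17 18 19 20 21 22 23 24 25 26
G :  0  0  0  0  0  0  1  1  1  1  1  1  2  2  2  0  0  0  0  0  0  1  1  1  1  1  1
G_C(26) = 1.
Combined Grundy value = 1 ⊕ 1 ⊕ 1 = 1.
A winning move leaves total XOR = 0, i.e. changes one component's Grundy value g to g ⊕ X where X is the current total.
Stack A: need g' = 1⊕1 = 0. Options: 7−1→G=0, 7−2→G=2, 7−4→G=0. Hits: 2.
Stack B: need g' = 1⊕1 = 0. Options: 19−1→G=0, 19−8→G=3, 19−9→G=2. Hits: 1.
Stack C: need g' = 1⊕1 = 0. Options: 26−6→G=0, 26−7→G=0, 26−9→G=0. Hits: 3.

6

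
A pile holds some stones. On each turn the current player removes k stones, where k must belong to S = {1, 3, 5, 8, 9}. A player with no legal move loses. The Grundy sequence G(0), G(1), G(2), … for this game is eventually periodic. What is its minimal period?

16

n :  0  1  2  3  4  5  6  7  8  9 10 11 12 13 14 15 16 17 18 19 20 21 22 23 24 25 26 27 28 29 30 31 32 33
G :  0  1  0  1  0  1  0  1  2  3  2  3  2  3  2  3  0  1  0  1  0  1  0  1  2  3  2  3  2  3  2  3  0  1
G(n+16) = G(n) holds for n = 0,…,8 (a full window of length max(S) = 9), so the sequence is purely periodic with period 16.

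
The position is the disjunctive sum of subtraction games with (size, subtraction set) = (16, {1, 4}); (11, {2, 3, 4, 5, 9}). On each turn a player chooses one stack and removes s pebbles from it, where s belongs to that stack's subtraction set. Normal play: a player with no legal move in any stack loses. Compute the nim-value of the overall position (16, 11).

3

Stack A, S = {1, 4}:
G(0) = 0
G(1) = mex{0} = 1
G(2) = mex{1} = 0
G(3) = mex{0} = 1
G(4) = mex{1,0} = 2
G(5) = mex{2,1} = 0
G(6) = mex{0,0} = 1
G(7) = mex{1,1} = 0
G(8) = mex{0,2} = 1
G(9) = mex{1,0} = 2
G(10) = mex{2,1} = 0
G(11) = mex{0,0} = 1
G(12) = mex{1,1} = 0
G(13) = mex{0,2} = 1
G(14) = mex{1,0} = 2
G(15) = mex{2,1} = 0
G(16) = mex{0,0} = 1
G_A(16) = 1.
Stack B, S = {2, 3, 4, 5, 9}:
n :  0  1  2  3  4  5  6  7  8  9 10 11
G :  0  0  1  1  2  2  3  0  0  1  1  2
G_B(11) = 2.
Combined Grundy value = 1 ⊕ 2 = 3.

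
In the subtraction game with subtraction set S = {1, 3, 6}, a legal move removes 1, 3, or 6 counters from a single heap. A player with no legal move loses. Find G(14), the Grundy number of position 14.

1

n :  0  1  2  3  4  5  6  7  8  9 10 11 12 13 14
G :  0  1  0  1  0  1  2  3  2  0  1  0  1  0  1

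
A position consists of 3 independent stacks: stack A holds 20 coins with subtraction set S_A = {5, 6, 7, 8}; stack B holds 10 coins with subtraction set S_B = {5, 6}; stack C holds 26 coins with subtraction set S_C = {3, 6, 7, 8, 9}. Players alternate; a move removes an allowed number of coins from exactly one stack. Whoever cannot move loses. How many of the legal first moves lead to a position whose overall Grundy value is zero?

3

Stack A, S = {5, 6, 7, 8}:
G(0) = 0
G(1) = mex{} = 0
G(2) = mex{} = 0
G(3) = mex{} = 0
G(4) = mex{} = 0
G(5) = mex{0} = 1
G(6) = mex{0,0} = 1
G(7) = mex{0,0,0} = 1
G(8) = mex{0,0,0,0} = 1
G(9) = mex{0,0,0,0} = 1
G(10) = mex{1,0,0,0} = 2
G(11) = mex{1,1,0,0} = 2
G(12) = mex{1,1,1,0} = 2
G(13) = mex{1,1,1,1} = 0
G(14) = mex{1,1,1,1} = 0
G(15) = mex{2,1,1,1} = 0
G(16) = mex{2,2,1,1} = 0
G(17) = mex{2,2,2,1} = 0
G(18) = mex{0,2,2,2} = 1
G(19) = mex{0,0,2,2} = 1
G(20) = mex{0,0,0,2} = 1
G_A(20) = 1.
Stack B, S = {5, 6}:
G(0) = 0
G(1) = mex{} = 0
G(2) = mex{} = 0
G(3) = mex{} = 0
G(4) = mex{} = 0
G(5) = mex{0} = 1
G(6) = mex{0,0} = 1
G(7) = mex{0,0} = 1
G(8) = mex{0,0} = 1
G(9) = mex{0,0} = 1
G(10) = mex{1,0} = 2
G_B(10) = 2.
Stack C, S = {3, 6, 7, 8, 9}:
G(0) = 0
G(1) = mex{} = 0
G(2) = mex{} = 0
G(3) = mex{0} = 1
G(4) = mex{0} = 1
G(5) = mex{0} = 1
G(6) = mex{1,0} = 2
G(7) = mex{1,0,0} = 2
G(8) = mex{1,0,0,0} = 2
G(9) = mex{2,1,0,0,0} = 3
G(10) = mex{2,1,1,0,0} = 3
G(11) = mex{2,1,1,1,0} = 3
G(12) = mex{3,2,1,1,1} = 0
G(13) = mex{3,2,2,1,1} = 0
G(14) = mex{3,2,2,2,1} = 0
G(15) = mex{0,3,2,2,2} = 1
G(16) = mex{0,3,3,2,2} = 1
G(17) = mex{0,3,3,3,2} = 1
G(18) = mex{1,0,3,3,3} = 2
G(19) = mex{1,0,0,3,3} = 2
G(20) = mex{1,0,0,0,3} = 2
G(21) = mex{2,1,0,0,0} = 3
G(22) = mex{2,1,1,0,0} = 3
G(23) = mex{2,1,1,1,0} = 3
G(24) = mex{3,2,1,1,1} = 0
G(25) = mex{3,2,2,1,1} = 0
G(26) = mex{3,2,2,2,1} = 0
G_C(26) = 0.
Combined Grundy value = 1 ⊕ 2 ⊕ 0 = 3.
A winning move leaves total XOR = 0, i.e. changes one component's Grundy value g to g ⊕ X where X is the current total.
Stack A: need g' = 1⊕3 = 2. Options: 20−5→G=0, 20−6→G=0, 20−7→G=0, 20−8→G=2. Hits: 1.
Stack B: need g' = 2⊕3 = 1. Options: 10−5→G=1, 10−6→G=0. Hits: 1.
Stack C: need g' = 0⊕3 = 3. Options: 26−3→G=3, 26−6→G=2, 26−7→G=2, 26−8→G=2, 26−9→G=1. Hits: 1.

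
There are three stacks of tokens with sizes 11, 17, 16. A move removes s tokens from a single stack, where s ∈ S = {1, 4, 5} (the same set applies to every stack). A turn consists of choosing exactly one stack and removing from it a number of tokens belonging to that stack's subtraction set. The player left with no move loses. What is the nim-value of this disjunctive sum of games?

All stacks use S = {1, 4, 5}:
G(0) = 0
G(1) = mex{0} = 1
G(2) = mex{1} = 0
G(3) = mex{0} = 1
G(4) = mex{1,0} = 2
G(5) = mex{2,1,0} = 3
G(6) = mex{3,0,1} = 2
G(7) = mex{2,1,0} = 3
G(8) = mex{3,2,1} = 0
G(9) = mex{0,3,2} = 1
G(10) = mex{1,2,3} = 0
G(11) = mex{0,3,2} = 1
G(12) = mex{1,0,3} = 2
G(13) = mex{2,1,0} = 3
G(14) = mex{3,0,1} = 2
G(15) = mex{2,1,0} = 3
G(16) = mex{3,2,1} = 0
G(17) = mex{0,3,2} = 1
Stack A: G(11) = 1.
Stack B: G(17) = 1.
Stack C: G(16) = 0.
Combined Grundy value = 1 ⊕ 1 ⊕ 0 = 0.

0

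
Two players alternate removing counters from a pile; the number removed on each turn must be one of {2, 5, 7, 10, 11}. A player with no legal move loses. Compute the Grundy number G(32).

n :  0  1  2  3  4  5  6  7  8  9 10 11 12 13 14 15 16 17 18 19 20 21 22 23 24 25 26 27 28 29 30 31 32
G :  0  0  1  1  0  2  1  3  2  2  3  3  4  0  5  1  0  0  1  1  4  2  2  3  3  0  4  1  5  0  2  1  3

3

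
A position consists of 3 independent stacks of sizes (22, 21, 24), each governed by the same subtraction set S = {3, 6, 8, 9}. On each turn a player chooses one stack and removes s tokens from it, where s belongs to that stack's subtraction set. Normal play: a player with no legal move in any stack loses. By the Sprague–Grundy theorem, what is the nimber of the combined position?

0

All stacks use S = {3, 6, 8, 9}:
G(0) = 0
G(1) = mex{} = 0
G(2) = mex{} = 0
G(3) = mex{0} = 1
G(4) = mex{0} = 1
G(5) = mex{0} = 1
G(6) = mex{1,0} = 2
G(7) = mex{1,0} = 2
G(8) = mex{1,0,0} = 2
G(9) = mex{2,1,0,0} = 3
G(10) = mex{2,1,0,0} = 3
G(11) = mex{2,1,1,0} = 3
G(12) = mex{3,2,1,1} = 0
G(13) = mex{3,2,1,1} = 0
G(14) = mex{3,2,2,1} = 0
G(15) = mex{0,3,2,2} = 1
G(16) = mex{0,3,2,2} = 1
G(17) = mex{0,3,3,2} = 1
G(18) = mex{1,0,3,3} = 2
G(19) = mex{1,0,3,3} = 2
G(20) = mex{1,0,0,3} = 2
G(21) = mex{2,1,0,0} = 3
G(22) = mex{2,1,0,0} = 3
G(23) = mex{2,1,1,0} = 3
G(24) = mex{3,2,1,1} = 0
Stack A: G(22) = 3.
Stack B: G(21) = 3.
Stack C: G(24) = 0.
Combined Grundy value = 3 ⊕ 3 ⊕ 0 = 0.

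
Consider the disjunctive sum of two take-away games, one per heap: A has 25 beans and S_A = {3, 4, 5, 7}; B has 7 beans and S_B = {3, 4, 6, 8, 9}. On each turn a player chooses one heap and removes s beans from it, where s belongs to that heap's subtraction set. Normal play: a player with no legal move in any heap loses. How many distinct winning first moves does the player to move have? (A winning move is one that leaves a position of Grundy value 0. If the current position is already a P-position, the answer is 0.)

Heap A, S = {3, 4, 5, 7}:
G(0) = 0
G(1) = mex{} = 0
G(2) = mex{} = 0
G(3) = mex{0} = 1
G(4) = mex{0,0} = 1
G(5) = mex{0,0,0} = 1
G(6) = mex{1,0,0} = 2
G(7) = mex{1,1,0,0} = 2
G(8) = mex{1,1,1,0} = 2
G(9) = mex{2,1,1,0} = 3
G(10) = mex{2,2,1,1} = 0
G(11) = mex{2,2,2,1} = 0
G(12) = mex{3,2,2,1} = 0
G(13) = mex{0,3,2,2} = 1
G(14) = mex{0,0,3,2} = 1
G(15) = mex{0,0,0,2} = 1
G(16) = mex{1,0,0,3} = 2
G(17) = mex{1,1,0,0} = 2
G(18) = mex{1,1,1,0} = 2
G(19) = mex{2,1,1,0} = 3
G(20) = mex{2,2,1,1} = 0
G(21) = mex{2,2,2,1} = 0
G(22) = mex{3,2,2,1} = 0
G(23) = mex{0,3,2,2} = 1
G(24) = mex{0,0,3,2} = 1
G(25) = mex{0,0,0,2} = 1
G_A(25) = 1.
Heap B, S = {3, 4, 6, 8, 9}:
n : 0 1 2 3 4 5 6 7
G : 0 0 0 1 1 1 2 2
G_B(7) = 2.
Combined Grundy value = 1 ⊕ 2 = 3.
A winning move leaves total XOR = 0, i.e. changes one component's Grundy value g to g ⊕ X where X is the current total.
Heap A: need g' = 1⊕3 = 2. Options: 25−3→G=0, 25−4→G=0, 25−5→G=0, 25−7→G=2. Hits: 1.
Heap B: need g' = 2⊕3 = 1. Options: 7−3→G=1, 7−4→G=1, 7−6→G=0. Hits: 2.

3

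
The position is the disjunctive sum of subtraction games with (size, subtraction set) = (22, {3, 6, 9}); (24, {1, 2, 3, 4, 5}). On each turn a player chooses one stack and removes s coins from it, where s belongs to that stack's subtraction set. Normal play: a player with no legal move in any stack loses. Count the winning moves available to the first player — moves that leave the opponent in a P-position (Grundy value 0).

2

Stack A, S = {3, 6, 9}:
n :  0  1  2  3  4  5  6  7  8  9 10 11 12 13 14 15 16 17 18 19 20 21 22
G :  0  0  0  1  1  1  2  2  2  3  3  3  0  0  0  1  1  1  2  2  2  3  3
G_A(22) = 3.
Stack B, S = {1, 2, 3, 4, 5}:
G(0) = 0
G(1) = mex{0} = 1
G(2) = mex{1,0} = 2
G(3) = mex{2,1,0} = 3
G(4) = mex{3,2,1,0} = 4
G(5) = mex{4,3,2,1,0} = 5
G(6) = mex{5,4,3,2,1} = 0
G(7) = mex{0,5,4,3,2} = 1
G(8) = mex{1,0,5,4,3} = 2
G(9) = mex{2,1,0,5,4} = 3
G(10) = mex{3,2,1,0,5} = 4
G(11) = mex{4,3,2,1,0} = 5
G(12) = mex{5,4,3,2,1} = 0
G(13) = mex{0,5,4,3,2} = 1
G(14) = mex{1,0,5,4,3} = 2
G(15) = mex{2,1,0,5,4} = 3
G(16) = mex{3,2,1,0,5} = 4
G(17) = mex{4,3,2,1,0} = 5
G(18) = mex{5,4,3,2,1} = 0
G(19) = mex{0,5,4,3,2} = 1
G(20) = mex{1,0,5,4,3} = 2
G(21) = mex{2,1,0,5,4} = 3
G(22) = mex{3,2,1,0,5} = 4
G(23) = mex{4,3,2,1,0} = 5
G(24) = mex{5,4,3,2,1} = 0
G_B(24) = 0.
Combined Grundy value = 3 ⊕ 0 = 3.
A winning move leaves total XOR = 0, i.e. changes one component's Grundy value g to g ⊕ X where X is the current total.
Stack A: need g' = 3⊕3 = 0. Options: 22−3→G=2, 22−6→G=1, 22−9→G=0. Hits: 1.
Stack B: need g' = 0⊕3 = 3. Options: 24−1→G=5, 24−2→G=4, 24−3→G=3, 24−4→G=2, 24−5→G=1. Hits: 1.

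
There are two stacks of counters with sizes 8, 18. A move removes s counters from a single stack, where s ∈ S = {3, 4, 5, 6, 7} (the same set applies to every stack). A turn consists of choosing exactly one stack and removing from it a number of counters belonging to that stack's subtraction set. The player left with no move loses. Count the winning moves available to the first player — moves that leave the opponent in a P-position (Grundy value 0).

0

All stacks use S = {3, 4, 5, 6, 7}:
G(0) = 0
G(1) = mex{} = 0
G(2) = mex{} = 0
G(3) = mex{0} = 1
G(4) = mex{0,0} = 1
G(5) = mex{0,0,0} = 1
G(6) = mex{1,0,0,0} = 2
G(7) = mex{1,1,0,0,0} = 2
G(8) = mex{1,1,1,0,0} = 2
G(9) = mex{2,1,1,1,0} = 3
G(10) = mex{2,2,1,1,1} = 0
G(11) = mex{2,2,2,1,1} = 0
G(12) = mex{3,2,2,2,1} = 0
G(13) = mex{0,3,2,2,2} = 1
G(14) = mex{0,0,3,2,2} = 1
G(15) = mex{0,0,0,3,2} = 1
G(16) = mex{1,0,0,0,3} = 2
G(17) = mex{1,1,0,0,0} = 2
G(18) = mex{1,1,1,0,0} = 2
Stack A: G(8) = 2.
Stack B: G(18) = 2.
Combined Grundy value = 2 ⊕ 2 = 0.
A winning move leaves total XOR = 0, i.e. changes one component's Grundy value g to g ⊕ X where X is the current total.
Stack A: target g' = 2⊕0 = 2, but every legal move changes the Grundy value (mex property), so 0 moves.
Stack B: target g' = 2⊕0 = 2, but every legal move changes the Grundy value (mex property), so 0 moves.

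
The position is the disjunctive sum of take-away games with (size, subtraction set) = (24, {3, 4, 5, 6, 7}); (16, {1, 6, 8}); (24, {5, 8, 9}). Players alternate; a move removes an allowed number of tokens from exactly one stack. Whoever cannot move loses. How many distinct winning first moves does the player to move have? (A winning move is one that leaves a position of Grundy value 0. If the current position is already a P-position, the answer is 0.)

3

Stack A, S = {3, 4, 5, 6, 7}:
G(0) = 0
G(1) = mex{} = 0
G(2) = mex{} = 0
G(3) = mex{0} = 1
G(4) = mex{0,0} = 1
G(5) = mex{0,0,0} = 1
G(6) = mex{1,0,0,0} = 2
G(7) = mex{1,1,0,0,0} = 2
G(8) = mex{1,1,1,0,0} = 2
G(9) = mex{2,1,1,1,0} = 3
G(10) = mex{2,2,1,1,1} = 0
G(11) = mex{2,2,2,1,1} = 0
G(12) = mex{3,2,2,2,1} = 0
G(13) = mex{0,3,2,2,2} = 1
G(14) = mex{0,0,3,2,2} = 1
G(15) = mex{0,0,0,3,2} = 1
G(16) = mex{1,0,0,0,3} = 2
G(17) = mex{1,1,0,0,0} = 2
G(18) = mex{1,1,1,0,0} = 2
G(19) = mex{2,1,1,1,0} = 3
G(20) = mex{2,2,1,1,1} = 0
G(21) = mex{2,2,2,1,1} = 0
G(22) = mex{3,2,2,2,1} = 0
G(23) = mex{0,3,2,2,2} = 1
G(24) = mex{0,0,3,2,2} = 1
G_A(24) = 1.
Stack B, S = {1, 6, 8}:
n :  0  1  2  3  4  5  6  7  8  9 10 11 12 13 14 15 16
G :  0  1  0  1  0  1  2  0  1  0  1  0  1  2  0  1  0
G_B(16) = 0.
Stack C, S = {5, 8, 9}:
n :  0  1  2  3  4  5  6  7  8  9 10 11 12 13 14 15 16 17 18 19 20 21 22 23 24
G :  0  0  0  0  0  1  1  1  1  1  2  2  2  2  0  0  0  0  0  1  1  1  1  1  2
G_C(24) = 2.
Combined Grundy value = 1 ⊕ 0 ⊕ 2 = 3.
A winning move leaves total XOR = 0, i.e. changes one component's Grundy value g to g ⊕ X where X is the current total.
Stack A: need g' = 1⊕3 = 2. Options: 24−3→G=0, 24−4→G=0, 24−5→G=3, 24−6→G=2, 24−7→G=2. Hits: 2.
Stack B: need g' = 0⊕3 = 3. Options: 16−1→G=1, 16−6→G=1, 16−8→G=1. Hits: 0.
Stack C: need g' = 2⊕3 = 1. Options: 24−5→G=1, 24−8→G=0, 24−9→G=0. Hits: 1.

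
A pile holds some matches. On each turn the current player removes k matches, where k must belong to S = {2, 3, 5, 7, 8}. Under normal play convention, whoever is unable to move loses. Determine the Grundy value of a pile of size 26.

G(0) = 0
G(1) = mex{} = 0
G(2) = mex{0} = 1
G(3) = mex{0,0} = 1
G(4) = mex{1,0} = 2
G(5) = mex{1,1,0} = 2
G(6) = mex{2,1,0} = 3
G(7) = mex{2,2,1,0} = 3
G(8) = mex{3,2,1,0,0} = 4
G(9) = mex{3,3,2,1,0} = 4
G(10) = mex{4,3,2,1,1} = 0
G(11) = mex{4,4,3,2,1} = 0
G(12) = mex{0,4,3,2,2} = 1
G(13) = mex{0,0,4,3,2} = 1
G(14) = mex{1,0,4,3,3} = 2
G(15) = mex{1,1,0,4,3} = 2
G(16) = mex{2,1,0,4,4} = 3
G(17) = mex{2,2,1,0,4} = 3
G(18) = mex{3,2,1,0,0} = 4
G(19) = mex{3,3,2,1,0} = 4
G(20) = mex{4,3,2,1,1} = 0
G(21) = mex{4,4,3,2,1} = 0
G(22) = mex{0,4,3,2,2} = 1
G(23) = mex{0,0,4,3,2} = 1
G(24) = mex{1,0,4,3,3} = 2
G(25) = mex{1,1,0,4,3} = 2
G(26) = mex{2,1,0,4,4} = 3

3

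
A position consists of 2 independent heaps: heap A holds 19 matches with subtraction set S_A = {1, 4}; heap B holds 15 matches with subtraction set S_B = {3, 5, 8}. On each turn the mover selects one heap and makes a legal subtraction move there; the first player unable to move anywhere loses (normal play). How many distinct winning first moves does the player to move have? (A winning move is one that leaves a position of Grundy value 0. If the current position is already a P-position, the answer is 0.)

2

Heap A, S = {1, 4}:
G(0) = 0
G(1) = mex{0} = 1
G(2) = mex{1} = 0
G(3) = mex{0} = 1
G(4) = mex{1,0} = 2
G(5) = mex{2,1} = 0
G(6) = mex{0,0} = 1
G(7) = mex{1,1} = 0
G(8) = mex{0,2} = 1
G(9) = mex{1,0} = 2
G(10) = mex{2,1} = 0
G(11) = mex{0,0} = 1
G(12) = mex{1,1} = 0
G(13) = mex{0,2} = 1
G(14) = mex{1,0} = 2
G(15) = mex{2,1} = 0
G(16) = mex{0,0} = 1
G(17) = mex{1,1} = 0
G(18) = mex{0,2} = 1
G(19) = mex{1,0} = 2
G_A(19) = 2.
Heap B, S = {3, 5, 8}:
G(0) = 0
G(1) = mex{} = 0
G(2) = mex{} = 0
G(3) = mex{0} = 1
G(4) = mex{0} = 1
G(5) = mex{0,0} = 1
G(6) = mex{1,0} = 2
G(7) = mex{1,0} = 2
G(8) = mex{1,1,0} = 2
G(9) = mex{2,1,0} = 3
G(10) = mex{2,1,0} = 3
G(11) = mex{2,2,1} = 0
G(12) = mex{3,2,1} = 0
G(13) = mex{3,2,1} = 0
G(14) = mex{0,3,2} = 1
G(15) = mex{0,3,2} = 1
G_B(15) = 1.
Combined Grundy value = 2 ⊕ 1 = 3.
A winning move leaves total XOR = 0, i.e. changes one component's Grundy value g to g ⊕ X where X is the current total.
Heap A: need g' = 2⊕3 = 1. Options: 19−1→G=1, 19−4→G=0. Hits: 1.
Heap B: need g' = 1⊕3 = 2. Options: 15−3→G=0, 15−5→G=3, 15−8→G=2. Hits: 1.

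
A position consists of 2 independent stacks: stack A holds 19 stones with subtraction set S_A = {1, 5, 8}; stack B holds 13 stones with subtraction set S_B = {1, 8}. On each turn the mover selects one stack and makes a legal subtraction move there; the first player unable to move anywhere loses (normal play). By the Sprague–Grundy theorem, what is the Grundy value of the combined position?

Stack A, S = {1, 5, 8}:
G(0) = 0
G(1) = mex{0} = 1
G(2) = mex{1} = 0
G(3) = mex{0} = 1
G(4) = mex{1} = 0
G(5) = mex{0,0} = 1
G(6) = mex{1,1} = 0
G(7) = mex{0,0} = 1
G(8) = mex{1,1,0} = 2
G(9) = mex{2,0,1} = 3
G(10) = mex{3,1,0} = 2
G(11) = mex{2,0,1} = 3
G(12) = mex{3,1,0} = 2
G(13) = mex{2,2,1} = 0
G(14) = mex{0,3,0} = 1
G(15) = mex{1,2,1} = 0
G(16) = mex{0,3,2} = 1
G(17) = mex{1,2,3} = 0
G(18) = mex{0,0,2} = 1
G(19) = mex{1,1,3} = 0
G_A(19) = 0.
Stack B, S = {1, 8}:
n :  0  1  2  3  4  5  6  7  8  9 10 11 12 13
G :  0  1  0  1  0  1  0  1  2  0  1  0  1  0
G_B(13) = 0.
Combined Grundy value = 0 ⊕ 0 = 0.

0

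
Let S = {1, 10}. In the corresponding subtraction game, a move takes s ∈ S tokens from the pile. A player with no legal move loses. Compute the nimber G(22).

0

G(0) = 0
G(1) = mex{0} = 1
G(2) = mex{1} = 0
G(3) = mex{0} = 1
G(4) = mex{1} = 0
G(5) = mex{0} = 1
G(6) = mex{1} = 0
G(7) = mex{0} = 1
G(8) = mex{1} = 0
G(9) = mex{0} = 1
G(10) = mex{1,0} = 2
G(11) = mex{2,1} = 0
G(12) = mex{0,0} = 1
G(13) = mex{1,1} = 0
G(14) = mex{0,0} = 1
G(15) = mex{1,1} = 0
G(16) = mex{0,0} = 1
G(17) = mex{1,1} = 0
G(18) = mex{0,0} = 1
G(19) = mex{1,1} = 0
G(20) = mex{0,2} = 1
G(21) = mex{1,0} = 2
G(22) = mex{2,1} = 0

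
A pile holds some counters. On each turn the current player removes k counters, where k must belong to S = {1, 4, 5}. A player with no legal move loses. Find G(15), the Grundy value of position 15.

3

G(0) = 0
G(1) = mex{0} = 1
G(2) = mex{1} = 0
G(3) = mex{0} = 1
G(4) = mex{1,0} = 2
G(5) = mex{2,1,0} = 3
G(6) = mex{3,0,1} = 2
G(7) = mex{2,1,0} = 3
G(8) = mex{3,2,1} = 0
G(9) = mex{0,3,2} = 1
G(10) = mex{1,2,3} = 0
G(11) = mex{0,3,2} = 1
G(12) = mex{1,0,3} = 2
G(13) = mex{2,1,0} = 3
G(14) = mex{3,0,1} = 2
G(15) = mex{2,1,0} = 3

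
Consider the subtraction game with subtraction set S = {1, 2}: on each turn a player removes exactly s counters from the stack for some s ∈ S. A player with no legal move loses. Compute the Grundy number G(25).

1

G(0) = 0
G(1) = mex{0} = 1
G(2) = mex{1,0} = 2
G(3) = mex{2,1} = 0
G(4) = mex{0,2} = 1
G(5) = mex{1,0} = 2
G(6) = mex{2,1} = 0
G(7) = mex{0,2} = 1
G(8) = mex{1,0} = 2
G(9) = mex{2,1} = 0
G(10) = mex{0,2} = 1
G(11) = mex{1,0} = 2
G(12) = mex{2,1} = 0
G(13) = mex{0,2} = 1
G(14) = mex{1,0} = 2
G(15) = mex{2,1} = 0
G(16) = mex{0,2} = 1
G(17) = mex{1,0} = 2
G(18) = mex{2,1} = 0
G(19) = mex{0,2} = 1
G(20) = mex{1,0} = 2
G(21) = mex{2,1} = 0
G(22) = mex{0,2} = 1
G(23) = mex{1,0} = 2
G(24) = mex{2,1} = 0
G(25) = mex{0,2} = 1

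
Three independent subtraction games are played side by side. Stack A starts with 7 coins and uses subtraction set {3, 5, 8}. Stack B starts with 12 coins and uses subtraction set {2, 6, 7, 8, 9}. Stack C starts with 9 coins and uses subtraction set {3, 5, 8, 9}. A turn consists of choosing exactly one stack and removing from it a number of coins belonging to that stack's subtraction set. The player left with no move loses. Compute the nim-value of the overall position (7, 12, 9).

3

Stack A, S = {3, 5, 8}:
n : 0 1 2 3 4 5 6 7
G : 0 0 0 1 1 1 2 2
G_A(7) = 2.
Stack B, S = {2, 6, 7, 8, 9}:
G(0) = 0
G(1) = mex{} = 0
G(2) = mex{0} = 1
G(3) = mex{0} = 1
G(4) = mex{1} = 0
G(5) = mex{1} = 0
G(6) = mex{0,0} = 1
G(7) = mex{0,0,0} = 1
G(8) = mex{1,1,0,0} = 2
G(9) = mex{1,1,1,0,0} = 2
G(10) = mex{2,0,1,1,0} = 3
G(11) = mex{2,0,0,1,1} = 3
G(12) = mex{3,1,0,0,1} = 2
G_B(12) = 2.
Stack C, S = {3, 5, 8, 9}:
G(0) = 0
G(1) = mex{} = 0
G(2) = mex{} = 0
G(3) = mex{0} = 1
G(4) = mex{0} = 1
G(5) = mex{0,0} = 1
G(6) = mex{1,0} = 2
G(7) = mex{1,0} = 2
G(8) = mex{1,1,0} = 2
G(9) = mex{2,1,0,0} = 3
G_C(9) = 3.
Combined Grundy value = 2 ⊕ 2 ⊕ 3 = 3.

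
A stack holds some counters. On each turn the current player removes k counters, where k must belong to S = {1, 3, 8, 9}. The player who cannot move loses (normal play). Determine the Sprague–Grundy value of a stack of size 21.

1

n :  0  1  2  3  4  5  6  7  8  9 10 11 12 13 14 15 16 17 18 19 20 21
G :  0  1  0  1  0  1  0  1  2  3  2  3  2  3  2  3  0  1  0  1  0  1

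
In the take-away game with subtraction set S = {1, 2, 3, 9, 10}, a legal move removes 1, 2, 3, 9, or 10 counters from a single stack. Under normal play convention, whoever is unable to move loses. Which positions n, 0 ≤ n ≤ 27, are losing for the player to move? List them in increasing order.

G(0) = 0
G(1) = mex{0} = 1
G(2) = mex{1,0} = 2
G(3) = mex{2,1,0} = 3
G(4) = mex{3,2,1} = 0
G(5) = mex{0,3,2} = 1
G(6) = mex{1,0,3} = 2
G(7) = mex{2,1,0} = 3
G(8) = mex{3,2,1} = 0
G(9) = mex{0,3,2,0} = 1
G(10) = mex{1,0,3,1,0} = 2
G(11) = mex{2,1,0,2,1} = 3
G(12) = mex{3,2,1,3,2} = 0
G(13) = mex{0,3,2,0,3} = 1
G(14) = mex{1,0,3,1,0} = 2
G(15) = mex{2,1,0,2,1} = 3
G(16) = mex{3,2,1,3,2} = 0
G(17) = mex{0,3,2,0,3} = 1
G(18) = mex{1,0,3,1,0} = 2
G(19) = mex{2,1,0,2,1} = 3
G(20) = mex{3,2,1,3,2} = 0
G(21) = mex{0,3,2,0,3} = 1
G(22) = mex{1,0,3,1,0} = 2
G(23) = mex{2,1,0,2,1} = 3
G(24) = mex{3,2,1,3,2} = 0
G(25) = mex{0,3,2,0,3} = 1
G(26) = mex{1,0,3,1,0} = 2
G(27) = mex{2,1,0,2,1} = 3
P-positions are exactly the n with G(n) = 0.

0, 4, 8, 12, 16, 20, 24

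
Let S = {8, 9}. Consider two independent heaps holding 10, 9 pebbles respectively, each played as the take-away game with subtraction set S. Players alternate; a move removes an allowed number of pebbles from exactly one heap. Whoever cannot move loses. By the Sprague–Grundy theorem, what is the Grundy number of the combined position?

0

All heaps use S = {8, 9}:
n :  0  1  2  3  4  5  6  7  8  9 10
G :  0  0  0  0  0  0  0  0  1  1  1
Heap A: G(10) = 1.
Heap B: G(9) = 1.
Combined Grundy value = 1 ⊕ 1 = 0.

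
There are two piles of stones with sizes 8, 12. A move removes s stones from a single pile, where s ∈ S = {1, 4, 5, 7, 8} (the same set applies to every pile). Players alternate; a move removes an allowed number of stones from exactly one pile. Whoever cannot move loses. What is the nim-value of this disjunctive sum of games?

All piles use S = {1, 4, 5, 7, 8}:
n :  0  1  2  3  4  5  6  7  8  9 10 11 12
G :  0  1  0  1  2  3  2  3  4  5  4  0  1
Pile A: G(8) = 4.
Pile B: G(12) = 1.
Combined Grundy value = 4 ⊕ 1 = 5.

5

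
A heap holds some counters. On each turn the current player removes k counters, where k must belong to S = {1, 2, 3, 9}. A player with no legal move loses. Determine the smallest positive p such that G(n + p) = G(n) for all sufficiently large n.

n :  0  1  2  3  4  5  6  7  8  9 10 11 12 13 14
G :  0  1  2  3  0  1  2  3  0  1  2  3  0  1  2
G(n+4) = G(n) holds for n = 0,…,8 (a full window of length max(S) = 9), so the sequence is purely periodic with period 4.

4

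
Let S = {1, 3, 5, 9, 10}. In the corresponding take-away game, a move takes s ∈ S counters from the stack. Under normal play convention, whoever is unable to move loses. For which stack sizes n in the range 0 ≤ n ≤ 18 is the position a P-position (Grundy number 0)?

0, 2, 4, 6, 8

G(0) = 0
G(1) = mex{0} = 1
G(2) = mex{1} = 0
G(3) = mex{0,0} = 1
G(4) = mex{1,1} = 0
G(5) = mex{0,0,0} = 1
G(6) = mex{1,1,1} = 0
G(7) = mex{0,0,0} = 1
G(8) = mex{1,1,1} = 0
G(9) = mex{0,0,0,0} = 1
G(10) = mex{1,1,1,1,0} = 2
G(11) = mex{2,0,0,0,1} = 3
G(12) = mex{3,1,1,1,0} = 2
G(13) = mex{2,2,0,0,1} = 3
G(14) = mex{3,3,1,1,0} = 2
G(15) = mex{2,2,2,0,1} = 3
G(16) = mex{3,3,3,1,0} = 2
G(17) = mex{2,2,2,0,1} = 3
G(18) = mex{3,3,3,1,0} = 2
P-positions are exactly the n with G(n) = 0.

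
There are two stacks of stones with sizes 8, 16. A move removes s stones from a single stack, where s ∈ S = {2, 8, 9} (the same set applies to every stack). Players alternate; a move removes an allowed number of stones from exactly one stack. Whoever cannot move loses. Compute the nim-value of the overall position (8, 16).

2

All stacks use S = {2, 8, 9}:
G(0) = 0
G(1) = mex{} = 0
G(2) = mex{0} = 1
G(3) = mex{0} = 1
G(4) = mex{1} = 0
G(5) = mex{1} = 0
G(6) = mex{0} = 1
G(7) = mex{0} = 1
G(8) = mex{1,0} = 2
G(9) = mex{1,0,0} = 2
G(10) = mex{2,1,0} = 3
G(11) = mex{2,1,1} = 0
G(12) = mex{3,0,1} = 2
G(13) = mex{0,0,0} = 1
G(14) = mex{2,1,0} = 3
G(15) = mex{1,1,1} = 0
G(16) = mex{3,2,1} = 0
Stack A: G(8) = 2.
Stack B: G(16) = 0.
Combined Grundy value = 2 ⊕ 0 = 2.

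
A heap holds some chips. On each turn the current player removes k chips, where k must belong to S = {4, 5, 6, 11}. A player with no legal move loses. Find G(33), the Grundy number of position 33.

4

n :  0  1  2  3  4  5  6  7  8  9 10 11 12 13 14 15 16 17 18 19 20 21 22 23 24 25 26 27 28 29 30 31 32 33
G :  0  0  0  0  1  1  1  1  2  2  0  2  3  3  1  3  4  0  0  0  0  1  1  1  1  2  2  0  2  3  3  1  3  4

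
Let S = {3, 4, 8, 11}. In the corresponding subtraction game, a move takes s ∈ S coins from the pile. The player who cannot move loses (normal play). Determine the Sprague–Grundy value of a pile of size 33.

G(0) = 0
G(1) = mex{} = 0
G(2) = mex{} = 0
G(3) = mex{0} = 1
G(4) = mex{0,0} = 1
G(5) = mex{0,0} = 1
G(6) = mex{1,0} = 2
G(7) = mex{1,1} = 0
G(8) = mex{1,1,0} = 2
G(9) = mex{2,1,0} = 3
G(10) = mex{0,2,0} = 1
G(11) = mex{2,0,1,0} = 3
G(12) = mex{3,2,1,0} = 4
G(13) = mex{1,3,1,0} = 2
G(14) = mex{3,1,2,1} = 0
G(15) = mex{4,3,0,1} = 2
G(16) = mex{2,4,2,1} = 0
G(17) = mex{0,2,3,2} = 1
G(18) = mex{2,0,1,0} = 3
G(19) = mex{0,2,3,2} = 1
G(20) = mex{1,0,4,3} = 2
G(21) = mex{3,1,2,1} = 0
G(22) = mex{1,3,0,3} = 2
G(23) = mex{2,1,2,4} = 0
G(24) = mex{0,2,0,2} = 1
G(25) = mex{2,0,1,0} = 3
G(26) = mex{0,2,3,2} = 1
G(27) = mex{1,0,1,0} = 2
G(28) = mex{3,1,2,1} = 0
G(29) = mex{1,3,0,3} = 2
G(30) = mex{2,1,2,1} = 0
G(31) = mex{0,2,0,2} = 1
G(32) = mex{2,0,1,0} = 3
G(33) = mex{0,2,3,2} = 1

1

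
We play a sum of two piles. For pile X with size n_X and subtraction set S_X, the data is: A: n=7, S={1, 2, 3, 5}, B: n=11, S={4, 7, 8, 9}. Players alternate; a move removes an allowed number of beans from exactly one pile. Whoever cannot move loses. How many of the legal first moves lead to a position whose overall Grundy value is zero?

2

Pile A, S = {1, 2, 3, 5}:
G(0) = 0
G(1) = mex{0} = 1
G(2) = mex{1,0} = 2
G(3) = mex{2,1,0} = 3
G(4) = mex{3,2,1} = 0
G(5) = mex{0,3,2,0} = 1
G(6) = mex{1,0,3,1} = 2
G(7) = mex{2,1,0,2} = 3
G_A(7) = 3.
Pile B, S = {4, 7, 8, 9}:
G(0) = 0
G(1) = mex{} = 0
G(2) = mex{} = 0
G(3) = mex{} = 0
G(4) = mex{0} = 1
G(5) = mex{0} = 1
G(6) = mex{0} = 1
G(7) = mex{0,0} = 1
G(8) = mex{1,0,0} = 2
G(9) = mex{1,0,0,0} = 2
G(10) = mex{1,0,0,0} = 2
G(11) = mex{1,1,0,0} = 2
G_B(11) = 2.
Combined Grundy value = 3 ⊕ 2 = 1.
A winning move leaves total XOR = 0, i.e. changes one component's Grundy value g to g ⊕ X where X is the current total.
Pile A: need g' = 3⊕1 = 2. Options: 7−1→G=2, 7−2→G=1, 7−3→G=0, 7−5→G=2. Hits: 2.
Pile B: need g' = 2⊕1 = 3. Options: 11−4→G=1, 11−7→G=1, 11−8→G=0, 11−9→G=0. Hits: 0.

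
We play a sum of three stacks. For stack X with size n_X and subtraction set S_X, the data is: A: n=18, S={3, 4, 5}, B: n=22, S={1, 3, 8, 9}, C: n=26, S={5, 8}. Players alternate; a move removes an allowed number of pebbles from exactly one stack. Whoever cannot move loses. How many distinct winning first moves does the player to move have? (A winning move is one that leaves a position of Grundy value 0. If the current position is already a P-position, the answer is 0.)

Stack A, S = {3, 4, 5}:
G(0) = 0
G(1) = mex{} = 0
G(2) = mex{} = 0
G(3) = mex{0} = 1
G(4) = mex{0,0} = 1
G(5) = mex{0,0,0} = 1
G(6) = mex{1,0,0} = 2
G(7) = mex{1,1,0} = 2
G(8) = mex{1,1,1} = 0
G(9) = mex{2,1,1} = 0
G(10) = mex{2,2,1} = 0
G(11) = mex{0,2,2} = 1
G(12) = mex{0,0,2} = 1
G(13) = mex{0,0,0} = 1
G(14) = mex{1,0,0} = 2
G(15) = mex{1,1,0} = 2
G(16) = mex{1,1,1} = 0
G(17) = mex{2,1,1} = 0
G(18) = mex{2,2,1} = 0
G_A(18) = 0.
Stack B, S = {1, 3, 8, 9}:
G(0) = 0
G(1) = mex{0} = 1
G(2) = mex{1} = 0
G(3) = mex{0,0} = 1
G(4) = mex{1,1} = 0
G(5) = mex{0,0} = 1
G(6) = mex{1,1} = 0
G(7) = mex{0,0} = 1
G(8) = mex{1,1,0} = 2
G(9) = mex{2,0,1,0} = 3
G(10) = mex{3,1,0,1} = 2
G(11) = mex{2,2,1,0} = 3
G(12) = mex{3,3,0,1} = 2
G(13) = mex{2,2,1,0} = 3
G(14) = mex{3,3,0,1} = 2
G(15) = mex{2,2,1,0} = 3
G(16) = mex{3,3,2,1} = 0
G(17) = mex{0,2,3,2} = 1
G(18) = mex{1,3,2,3} = 0
G(19) = mex{0,0,3,2} = 1
G(20) = mex{1,1,2,3} = 0
G(21) = mex{0,0,3,2} = 1
G(22) = mex{1,1,2,3} = 0
G_B(22) = 0.
Stack C, S = {5, 8}:
n :  0  1  2  3  4  5  6  7  8  9 10 11 12 13 14 15 16 17 18 19 20 21 22 23 24 25 26
G :  0  0  0  0  0  1  1  1  1  1  2  2  2  0  0  0  0  0  1  1  1  1  1  2  2  2  0
G_C(26) = 0.
Combined Grundy value = 0 ⊕ 0 ⊕ 0 = 0.
A winning move leaves total XOR = 0, i.e. changes one component's Grundy value g to g ⊕ X where X is the current total.
Stack A: target g' = 0⊕0 = 0, but every legal move changes the Grundy value (mex property), so 0 moves.
Stack B: target g' = 0⊕0 = 0, but every legal move changes the Grundy value (mex property), so 0 moves.
Stack C: target g' = 0⊕0 = 0, but every legal move changes the Grundy value (mex property), so 0 moves.

0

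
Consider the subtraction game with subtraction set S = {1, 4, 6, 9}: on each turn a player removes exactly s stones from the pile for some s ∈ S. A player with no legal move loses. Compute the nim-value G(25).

G(0) = 0
G(1) = mex{0} = 1
G(2) = mex{1} = 0
G(3) = mex{0} = 1
G(4) = mex{1,0} = 2
G(5) = mex{2,1} = 0
G(6) = mex{0,0,0} = 1
G(7) = mex{1,1,1} = 0
G(8) = mex{0,2,0} = 1
G(9) = mex{1,0,1,0} = 2
G(10) = mex{2,1,2,1} = 0
G(11) = mex{0,0,0,0} = 1
G(12) = mex{1,1,1,1} = 0
G(13) = mex{0,2,0,2} = 1
G(14) = mex{1,0,1,0} = 2
G(15) = mex{2,1,2,1} = 0
G(16) = mex{0,0,0,0} = 1
G(17) = mex{1,1,1,1} = 0
G(18) = mex{0,2,0,2} = 1
G(19) = mex{1,0,1,0} = 2
G(20) = mex{2,1,2,1} = 0
G(21) = mex{0,0,0,0} = 1
G(22) = mex{1,1,1,1} = 0
G(23) = mex{0,2,0,2} = 1
G(24) = mex{1,0,1,0} = 2
G(25) = mex{2,1,2,1} = 0

0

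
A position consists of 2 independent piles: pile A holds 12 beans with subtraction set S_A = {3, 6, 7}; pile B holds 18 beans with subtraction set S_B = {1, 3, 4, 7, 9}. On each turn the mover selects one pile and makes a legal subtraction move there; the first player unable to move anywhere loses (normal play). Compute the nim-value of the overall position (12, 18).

0

Pile A, S = {3, 6, 7}:
n :  0  1  2  3  4  5  6  7  8  9 10 11 12
G :  0  0  0  1  1  1  2  2  2  3  0  0  0
G_A(12) = 0.
Pile B, S = {1, 3, 4, 7, 9}:
n :  0  1  2  3  4  5  6  7  8  9 10 11 12 13 14 15 16 17 18
G :  0  1  0  1  2  3  2  3  0  1  0  1  2  3  2  3  0  1  0
G_B(18) = 0.
Combined Grundy value = 0 ⊕ 0 = 0.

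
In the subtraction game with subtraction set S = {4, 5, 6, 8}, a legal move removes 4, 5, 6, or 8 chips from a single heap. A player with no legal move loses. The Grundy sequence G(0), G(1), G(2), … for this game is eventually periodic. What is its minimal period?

12

n :  0  1  2  3  4  5  6  7  8  9 10 11 12 13 14 15 16 17 18 19 20 21 22 23 24 25
G :  0  0  0  0  1  1  1  1  2  2  2  2  0  0  0  0  1  1  1  1  2  2  2  2  0  0
G(n+12) = G(n) holds for n = 0,…,7 (a full window of length max(S) = 8), so the sequence is purely periodic with period 12.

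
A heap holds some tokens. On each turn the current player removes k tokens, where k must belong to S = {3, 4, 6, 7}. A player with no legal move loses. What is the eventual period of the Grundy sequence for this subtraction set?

10

G(0) = 0
G(1) = mex{} = 0
G(2) = mex{} = 0
G(3) = mex{0} = 1
G(4) = mex{0,0} = 1
G(5) = mex{0,0} = 1
G(6) = mex{1,0,0} = 2
G(7) = mex{1,1,0,0} = 2
G(8) = mex{1,1,0,0} = 2
G(9) = mex{2,1,1,0} = 3
G(10) = mex{2,2,1,1} = 0
G(11) = mex{2,2,1,1} = 0
G(12) = mex{3,2,2,1} = 0
G(13) = mex{0,3,2,2} = 1
G(14) = mex{0,0,2,2} = 1
G(15) = mex{0,0,3,2} = 1
G(16) = mex{1,0,0,3} = 2
G(17) = mex{1,1,0,0} = 2
G(18) = mex{1,1,0,0} = 2
G(19) = mex{2,1,1,0} = 3
G(20) = mex{2,2,1,1} = 0
G(21) = mex{2,2,1,1} = 0
G(n+10) = G(n) holds for n = 0,…,6 (a full window of length max(S) = 7), so the sequence is purely periodic with period 10.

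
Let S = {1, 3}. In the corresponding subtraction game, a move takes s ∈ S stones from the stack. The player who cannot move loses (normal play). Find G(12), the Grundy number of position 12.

n :  0  1  2  3  4  5  6  7  8  9 10 11 12
G :  0  1  0  1  0  1  0  1  0  1  0  1  0

0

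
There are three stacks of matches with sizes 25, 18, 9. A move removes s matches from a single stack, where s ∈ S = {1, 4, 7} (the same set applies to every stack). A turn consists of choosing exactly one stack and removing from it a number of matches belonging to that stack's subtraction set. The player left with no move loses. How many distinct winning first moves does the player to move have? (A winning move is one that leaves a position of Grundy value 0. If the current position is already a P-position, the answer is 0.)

0

All stacks use S = {1, 4, 7}:
n :  0  1  2  3  4  5  6  7  8  9 10 11 12 13 14 15 16 17 18 19 20 21 22 23 24 25
G :  0  1  0  1  2  0  1  2  0  1  0  1  2  0  1  2  0  1  0  1  2  0  1  2  0  1
Stack A: G(25) = 1.
Stack B: G(18) = 0.
Stack C: G(9) = 1.
Combined Grundy value = 1 ⊕ 0 ⊕ 1 = 0.
A winning move leaves total XOR = 0, i.e. changes one component's Grundy value g to g ⊕ X where X is the current total.
Stack A: target g' = 1⊕0 = 1, but every legal move changes the Grundy value (mex property), so 0 moves.
Stack B: target g' = 0⊕0 = 0, but every legal move changes the Grundy value (mex property), so 0 moves.
Stack C: target g' = 1⊕0 = 1, but every legal move changes the Grundy value (mex property), so 0 moves.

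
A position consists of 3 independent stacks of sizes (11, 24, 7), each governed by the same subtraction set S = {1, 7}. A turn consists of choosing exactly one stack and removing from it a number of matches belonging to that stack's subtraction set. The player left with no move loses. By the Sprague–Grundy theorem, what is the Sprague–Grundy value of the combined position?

0

All stacks use S = {1, 7}:
G(0) = 0
G(1) = mex{0} = 1
G(2) = mex{1} = 0
G(3) = mex{0} = 1
G(4) = mex{1} = 0
G(5) = mex{0} = 1
G(6) = mex{1} = 0
G(7) = mex{0,0} = 1
G(8) = mex{1,1} = 0
G(9) = mex{0,0} = 1
G(10) = mex{1,1} = 0
G(11) = mex{0,0} = 1
G(12) = mex{1,1} = 0
G(13) = mex{0,0} = 1
G(14) = mex{1,1} = 0
G(15) = mex{0,0} = 1
G(16) = mex{1,1} = 0
G(17) = mex{0,0} = 1
G(18) = mex{1,1} = 0
G(19) = mex{0,0} = 1
G(20) = mex{1,1} = 0
G(21) = mex{0,0} = 1
G(22) = mex{1,1} = 0
G(23) = mex{0,0} = 1
G(24) = mex{1,1} = 0
Stack A: G(11) = 1.
Stack B: G(24) = 0.
Stack C: G(7) = 1.
Combined Grundy value = 1 ⊕ 0 ⊕ 1 = 0.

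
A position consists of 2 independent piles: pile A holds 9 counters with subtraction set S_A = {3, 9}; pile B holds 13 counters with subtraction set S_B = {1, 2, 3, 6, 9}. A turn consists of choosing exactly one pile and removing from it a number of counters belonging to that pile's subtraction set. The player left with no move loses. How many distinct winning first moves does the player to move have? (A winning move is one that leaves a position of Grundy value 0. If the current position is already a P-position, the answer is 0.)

Pile A, S = {3, 9}:
G(0) = 0
G(1) = mex{} = 0
G(2) = mex{} = 0
G(3) = mex{0} = 1
G(4) = mex{0} = 1
G(5) = mex{0} = 1
G(6) = mex{1} = 0
G(7) = mex{1} = 0
G(8) = mex{1} = 0
G(9) = mex{0,0} = 1
G_A(9) = 1.
Pile B, S = {1, 2, 3, 6, 9}:
G(0) = 0
G(1) = mex{0} = 1
G(2) = mex{1,0} = 2
G(3) = mex{2,1,0} = 3
G(4) = mex{3,2,1} = 0
G(5) = mex{0,3,2} = 1
G(6) = mex{1,0,3,0} = 2
G(7) = mex{2,1,0,1} = 3
G(8) = mex{3,2,1,2} = 0
G(9) = mex{0,3,2,3,0} = 1
G(10) = mex{1,0,3,0,1} = 2
G(11) = mex{2,1,0,1,2} = 3
G(12) = mex{3,2,1,2,3} = 0
G(13) = mex{0,3,2,3,0} = 1
G_B(13) = 1.
Combined Grundy value = 1 ⊕ 1 = 0.
A winning move leaves total XOR = 0, i.e. changes one component's Grundy value g to g ⊕ X where X is the current total.
Pile A: target g' = 1⊕0 = 1, but every legal move changes the Grundy value (mex property), so 0 moves.
Pile B: target g' = 1⊕0 = 1, but every legal move changes the Grundy value (mex property), so 0 moves.

0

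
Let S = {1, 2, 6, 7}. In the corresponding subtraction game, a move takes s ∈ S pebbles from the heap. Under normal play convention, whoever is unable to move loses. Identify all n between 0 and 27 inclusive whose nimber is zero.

G(0) = 0
G(1) = mex{0} = 1
G(2) = mex{1,0} = 2
G(3) = mex{2,1} = 0
G(4) = mex{0,2} = 1
G(5) = mex{1,0} = 2
G(6) = mex{2,1,0} = 3
G(7) = mex{3,2,1,0} = 4
G(8) = mex{4,3,2,1} = 0
G(9) = mex{0,4,0,2} = 1
G(10) = mex{1,0,1,0} = 2
G(11) = mex{2,1,2,1} = 0
G(12) = mex{0,2,3,2} = 1
G(13) = mex{1,0,4,3} = 2
G(14) = mex{2,1,0,4} = 3
G(15) = mex{3,2,1,0} = 4
G(16) = mex{4,3,2,1} = 0
G(17) = mex{0,4,0,2} = 1
G(18) = mex{1,0,1,0} = 2
G(19) = mex{2,1,2,1} = 0
G(20) = mex{0,2,3,2} = 1
G(21) = mex{1,0,4,3} = 2
G(22) = mex{2,1,0,4} = 3
G(23) = mex{3,2,1,0} = 4
G(24) = mex{4,3,2,1} = 0
G(25) = mex{0,4,0,2} = 1
G(26) = mex{1,0,1,0} = 2
G(27) = mex{2,1,2,1} = 0
P-positions are exactly the n with G(n) = 0.

0, 3, 8, 11, 16, 19, 24, 27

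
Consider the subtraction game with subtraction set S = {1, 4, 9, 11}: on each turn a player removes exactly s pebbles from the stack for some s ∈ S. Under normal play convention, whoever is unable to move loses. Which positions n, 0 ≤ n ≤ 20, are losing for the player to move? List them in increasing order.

n :  0  1  2  3  4  5  6  7  8  9 10 11 12 13 14 15 16 17 18 19 20
G :  0  1  0  1  2  0  1  0  1  2  0  1  0  1  2  0  1  0  1  2  0
P-positions are exactly the n with G(n) = 0.

0, 2, 5, 7, 10, 12, 15, 17, 20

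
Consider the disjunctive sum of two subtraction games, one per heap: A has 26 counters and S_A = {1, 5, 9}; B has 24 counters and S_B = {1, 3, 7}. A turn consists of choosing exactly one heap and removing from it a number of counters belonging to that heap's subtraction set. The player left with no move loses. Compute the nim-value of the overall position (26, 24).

0

Heap A, S = {1, 5, 9}:
n :  0  1  2  3  4  5  6  7  8  9 10 11 12 13 14 15 16 17 18 19 20 21 22 23 24 25 26
G :  0  1  0  1  0  1  0  1  0  1  0  1  0  1  0  1  0  1  0  1  0  1  0  1  0  1  0
G_A(26) = 0.
Heap B, S = {1, 3, 7}:
n :  0  1  2  3  4  5  6  7  8  9 10 11 12 13 14 15 16 17 18 19 20 21 22 23 24
G :  0  1  0  1  0  1  0  1  0  1  0  1  0  1  0  1  0  1  0  1  0  1  0  1  0
G_B(24) = 0.
Combined Grundy value = 0 ⊕ 0 = 0.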